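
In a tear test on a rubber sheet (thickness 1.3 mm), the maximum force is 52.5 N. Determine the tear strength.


Tear strength = force / thickness
= 52.5 / 1.3
= 40.38 N/mm

40.38 N/mm


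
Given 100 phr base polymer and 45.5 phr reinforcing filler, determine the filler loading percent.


Filler % = filler / (rubber + filler) * 100
= 45.5 / (100 + 45.5) * 100
= 45.5 / 145.5 * 100
= 31.27%

31.27%


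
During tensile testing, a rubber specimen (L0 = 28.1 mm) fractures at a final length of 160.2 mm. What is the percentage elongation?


Elongation = (Lf - L0) / L0 * 100
= (160.2 - 28.1) / 28.1 * 100
= 132.1 / 28.1 * 100
= 470.1%

470.1%


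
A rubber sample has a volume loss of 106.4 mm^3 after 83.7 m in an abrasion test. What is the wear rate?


Rate = volume_loss / distance
= 106.4 / 83.7
= 1.271 mm^3/m

1.271 mm^3/m


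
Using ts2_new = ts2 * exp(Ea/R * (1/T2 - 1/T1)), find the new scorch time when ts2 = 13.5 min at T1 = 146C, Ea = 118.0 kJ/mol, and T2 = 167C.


Convert temperatures: T1 = 146 + 273.15 = 419.15 K, T2 = 167 + 273.15 = 440.15 K
ts2_new = 13.5 * exp(118000 / 8.314 * (1/440.15 - 1/419.15))
1/T2 - 1/T1 = -1.1383e-04
ts2_new = 2.68 min

2.68 min


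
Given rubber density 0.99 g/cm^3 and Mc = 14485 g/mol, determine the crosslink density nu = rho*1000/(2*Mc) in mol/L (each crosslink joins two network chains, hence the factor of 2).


nu = rho * 1000 / (2 * Mc)
nu = 0.99 * 1000 / (2 * 14485)
nu = 990.0 / 28970
nu = 0.0342 mol/L

0.0342 mol/L


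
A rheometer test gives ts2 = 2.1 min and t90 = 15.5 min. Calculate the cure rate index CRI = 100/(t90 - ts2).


CRI = 100 / (t90 - ts2)
= 100 / (15.5 - 2.1)
= 100 / 13.4
= 7.46 min^-1

7.46 min^-1


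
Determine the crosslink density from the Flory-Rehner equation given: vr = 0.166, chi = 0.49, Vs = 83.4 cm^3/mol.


ln(1 - vr) = ln(1 - 0.166) = -0.1815
Numerator = -((-0.1815) + 0.166 + 0.49 * 0.166^2) = 0.0020
Denominator = 83.4 * (0.166^(1/3) - 0.166/2) = 38.9133
nu = 0.0020 / 38.9133 = 5.1896e-05 mol/cm^3

5.1896e-05 mol/cm^3


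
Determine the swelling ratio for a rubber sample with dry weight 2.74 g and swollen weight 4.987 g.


Q = W_swollen / W_dry
Q = 4.987 / 2.74
Q = 1.82

Q = 1.82


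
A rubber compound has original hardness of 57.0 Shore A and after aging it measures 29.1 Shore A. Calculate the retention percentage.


Retention = aged / original * 100
= 29.1 / 57.0 * 100
= 51.1%

51.1%


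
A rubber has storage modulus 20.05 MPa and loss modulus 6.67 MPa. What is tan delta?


tan delta = E'' / E'
= 6.67 / 20.05
= 0.3327

tan delta = 0.3327


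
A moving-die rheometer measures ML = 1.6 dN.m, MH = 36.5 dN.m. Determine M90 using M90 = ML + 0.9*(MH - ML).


M90 = ML + 0.9 * (MH - ML)
M90 = 1.6 + 0.9 * (36.5 - 1.6)
M90 = 1.6 + 0.9 * 34.9
M90 = 33.01 dN.m

33.01 dN.m


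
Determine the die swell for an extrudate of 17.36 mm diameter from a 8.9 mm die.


Die swell ratio = D_extrudate / D_die
= 17.36 / 8.9
= 1.951

Die swell = 1.951


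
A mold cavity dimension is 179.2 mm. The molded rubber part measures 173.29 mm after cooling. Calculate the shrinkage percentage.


Shrinkage = (mold - part) / mold * 100
= (179.2 - 173.29) / 179.2 * 100
= 5.91 / 179.2 * 100
= 3.3%

3.3%


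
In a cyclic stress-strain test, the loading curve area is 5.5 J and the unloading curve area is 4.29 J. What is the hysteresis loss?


Hysteresis loss = loading - unloading
= 5.5 - 4.29
= 1.21 J

1.21 J


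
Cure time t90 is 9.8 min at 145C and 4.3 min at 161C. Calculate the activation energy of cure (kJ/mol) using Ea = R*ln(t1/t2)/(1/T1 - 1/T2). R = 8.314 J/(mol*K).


T1 = 418.15 K, T2 = 434.15 K
1/T1 - 1/T2 = 8.8135e-05
ln(t1/t2) = ln(9.8/4.3) = 0.8238
Ea = 8.314 * 0.8238 / 8.8135e-05 = 77708.1421 J/mol
Ea = 77.71 kJ/mol

77.71 kJ/mol


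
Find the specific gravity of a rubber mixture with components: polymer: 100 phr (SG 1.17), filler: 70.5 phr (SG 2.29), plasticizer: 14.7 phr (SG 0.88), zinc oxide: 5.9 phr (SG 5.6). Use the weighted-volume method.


Sum of weights = 191.1
Volume contributions:
  polymer: 100/1.17 = 85.4701
  filler: 70.5/2.29 = 30.7860
  plasticizer: 14.7/0.88 = 16.7045
  zinc oxide: 5.9/5.6 = 1.0536
Sum of volumes = 134.0142
SG = 191.1 / 134.0142 = 1.426

SG = 1.426


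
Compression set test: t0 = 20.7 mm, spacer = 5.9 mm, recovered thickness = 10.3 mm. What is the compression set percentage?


CS = (t0 - recovered) / (t0 - ts) * 100
= (20.7 - 10.3) / (20.7 - 5.9) * 100
= 10.4 / 14.8 * 100
= 70.3%

70.3%


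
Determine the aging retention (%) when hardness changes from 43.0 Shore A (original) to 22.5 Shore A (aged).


Retention = aged / original * 100
= 22.5 / 43.0 * 100
= 52.3%

52.3%


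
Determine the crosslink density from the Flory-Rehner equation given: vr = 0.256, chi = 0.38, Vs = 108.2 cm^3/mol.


ln(1 - vr) = ln(1 - 0.256) = -0.2957
Numerator = -((-0.2957) + 0.256 + 0.38 * 0.256^2) = 0.0148
Denominator = 108.2 * (0.256^(1/3) - 0.256/2) = 54.8531
nu = 0.0148 / 54.8531 = 2.7000e-04 mol/cm^3

2.7000e-04 mol/cm^3


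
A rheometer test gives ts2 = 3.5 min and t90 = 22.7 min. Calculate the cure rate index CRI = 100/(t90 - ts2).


CRI = 100 / (t90 - ts2)
= 100 / (22.7 - 3.5)
= 100 / 19.2
= 5.21 min^-1

5.21 min^-1


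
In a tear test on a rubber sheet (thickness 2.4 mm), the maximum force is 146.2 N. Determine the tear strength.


Tear strength = force / thickness
= 146.2 / 2.4
= 60.92 N/mm

60.92 N/mm


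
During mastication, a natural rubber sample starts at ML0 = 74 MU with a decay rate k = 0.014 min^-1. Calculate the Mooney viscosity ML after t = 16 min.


ML = ML0 * exp(-k * t)
ML = 74 * exp(-0.014 * 16)
ML = 74 * 0.7993
ML = 59.15 MU

59.15 MU


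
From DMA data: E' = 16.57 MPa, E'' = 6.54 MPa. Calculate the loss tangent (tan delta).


tan delta = E'' / E'
= 6.54 / 16.57
= 0.3947

tan delta = 0.3947


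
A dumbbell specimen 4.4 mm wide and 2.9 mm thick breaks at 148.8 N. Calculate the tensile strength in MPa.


Area = width * thickness = 4.4 * 2.9 = 12.76 mm^2
TS = force / area = 148.8 / 12.76 = 11.66 MPa

11.66 MPa


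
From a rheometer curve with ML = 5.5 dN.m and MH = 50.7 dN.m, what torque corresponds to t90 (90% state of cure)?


M90 = ML + 0.9 * (MH - ML)
M90 = 5.5 + 0.9 * (50.7 - 5.5)
M90 = 5.5 + 0.9 * 45.2
M90 = 46.18 dN.m

46.18 dN.m


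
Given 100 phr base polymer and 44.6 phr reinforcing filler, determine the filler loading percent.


Filler % = filler / (rubber + filler) * 100
= 44.6 / (100 + 44.6) * 100
= 44.6 / 144.6 * 100
= 30.84%

30.84%


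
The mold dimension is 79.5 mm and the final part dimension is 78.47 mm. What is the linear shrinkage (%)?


Shrinkage = (mold - part) / mold * 100
= (79.5 - 78.47) / 79.5 * 100
= 1.03 / 79.5 * 100
= 1.3%

1.3%


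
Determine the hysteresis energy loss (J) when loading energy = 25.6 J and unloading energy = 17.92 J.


Hysteresis loss = loading - unloading
= 25.6 - 17.92
= 7.68 J

7.68 J


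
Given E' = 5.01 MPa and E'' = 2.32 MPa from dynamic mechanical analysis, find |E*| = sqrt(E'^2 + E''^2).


|E*| = sqrt(E'^2 + E''^2)
= sqrt(5.01^2 + 2.32^2)
= sqrt(25.1001 + 5.3824)
= 5.521 MPa

5.521 MPa


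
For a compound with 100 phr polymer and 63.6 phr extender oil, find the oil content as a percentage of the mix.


Oil % = oil / (100 + oil) * 100
= 63.6 / (100 + 63.6) * 100
= 63.6 / 163.6 * 100
= 38.88%

38.88%


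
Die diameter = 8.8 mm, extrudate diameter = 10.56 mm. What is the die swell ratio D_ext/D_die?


Die swell ratio = D_extrudate / D_die
= 10.56 / 8.8
= 1.2

Die swell = 1.2


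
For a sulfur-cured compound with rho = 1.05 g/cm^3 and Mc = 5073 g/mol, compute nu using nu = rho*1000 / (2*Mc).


nu = rho * 1000 / (2 * Mc)
nu = 1.05 * 1000 / (2 * 5073)
nu = 1050.0 / 10146
nu = 0.1035 mol/L

0.1035 mol/L


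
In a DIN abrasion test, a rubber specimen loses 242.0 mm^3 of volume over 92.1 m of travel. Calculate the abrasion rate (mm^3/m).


Rate = volume_loss / distance
= 242.0 / 92.1
= 2.628 mm^3/m

2.628 mm^3/m


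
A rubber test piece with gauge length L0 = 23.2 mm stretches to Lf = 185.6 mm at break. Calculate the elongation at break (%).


Elongation = (Lf - L0) / L0 * 100
= (185.6 - 23.2) / 23.2 * 100
= 162.4 / 23.2 * 100
= 700.0%

700.0%


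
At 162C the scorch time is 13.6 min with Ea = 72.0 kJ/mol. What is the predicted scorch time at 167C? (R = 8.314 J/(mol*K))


Convert temperatures: T1 = 162 + 273.15 = 435.15 K, T2 = 167 + 273.15 = 440.15 K
ts2_new = 13.6 * exp(72000 / 8.314 * (1/440.15 - 1/435.15))
1/T2 - 1/T1 = -2.6105e-05
ts2_new = 10.85 min

10.85 min


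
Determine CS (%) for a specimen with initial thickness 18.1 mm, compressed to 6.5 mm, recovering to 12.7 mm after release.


CS = (t0 - recovered) / (t0 - ts) * 100
= (18.1 - 12.7) / (18.1 - 6.5) * 100
= 5.4 / 11.6 * 100
= 46.6%

46.6%


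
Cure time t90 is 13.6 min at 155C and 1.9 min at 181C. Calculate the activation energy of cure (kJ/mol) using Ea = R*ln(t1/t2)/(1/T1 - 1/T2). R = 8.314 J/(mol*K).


T1 = 428.15 K, T2 = 454.15 K
1/T1 - 1/T2 = 1.3371e-04
ln(t1/t2) = ln(13.6/1.9) = 1.9682
Ea = 8.314 * 1.9682 / 1.3371e-04 = 122378.3734 J/mol
Ea = 122.38 kJ/mol

122.38 kJ/mol


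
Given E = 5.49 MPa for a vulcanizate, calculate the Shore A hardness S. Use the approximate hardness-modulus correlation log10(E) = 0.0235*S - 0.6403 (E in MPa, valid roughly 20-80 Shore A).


log10(E) = 0.0235*S - 0.6403  =>  S = (log10(E) + 0.6403) / 0.0235
log10(5.49) = 0.739572
S = (0.739572 + 0.6403) / 0.0235 = 1.379872 / 0.0235
S = 58.7

Shore A = 58.7


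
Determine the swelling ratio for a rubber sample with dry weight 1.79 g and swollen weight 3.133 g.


Q = W_swollen / W_dry
Q = 3.133 / 1.79
Q = 1.75

Q = 1.75


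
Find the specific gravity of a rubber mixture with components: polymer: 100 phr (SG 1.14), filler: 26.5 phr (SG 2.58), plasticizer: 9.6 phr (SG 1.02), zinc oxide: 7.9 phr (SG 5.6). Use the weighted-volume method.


Sum of weights = 144.0
Volume contributions:
  polymer: 100/1.14 = 87.7193
  filler: 26.5/2.58 = 10.2713
  plasticizer: 9.6/1.02 = 9.4118
  zinc oxide: 7.9/5.6 = 1.4107
Sum of volumes = 108.8131
SG = 144.0 / 108.8131 = 1.323

SG = 1.323


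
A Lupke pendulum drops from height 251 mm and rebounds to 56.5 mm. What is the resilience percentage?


Resilience = h_rebound / h_drop * 100
= 56.5 / 251 * 100
= 22.5%

22.5%


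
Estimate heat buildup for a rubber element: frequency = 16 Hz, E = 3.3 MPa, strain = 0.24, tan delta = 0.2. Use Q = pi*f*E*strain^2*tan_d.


Q = pi * f * E * strain^2 * tan_d
= pi * 16 * 3.3 * 0.24^2 * 0.2
= pi * 16 * 3.3 * 0.0576 * 0.2
= 1.9109

Q = 1.9109


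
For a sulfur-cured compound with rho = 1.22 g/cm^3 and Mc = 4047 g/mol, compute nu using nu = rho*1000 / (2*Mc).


nu = rho * 1000 / (2 * Mc)
nu = 1.22 * 1000 / (2 * 4047)
nu = 1220.0 / 8094
nu = 0.1507 mol/L

0.1507 mol/L


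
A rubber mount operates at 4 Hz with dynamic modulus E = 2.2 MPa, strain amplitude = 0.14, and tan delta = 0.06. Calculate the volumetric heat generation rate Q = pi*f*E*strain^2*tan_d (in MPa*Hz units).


Q = pi * f * E * strain^2 * tan_d
= pi * 4 * 2.2 * 0.14^2 * 0.06
= pi * 4 * 2.2 * 0.0196 * 0.06
= 0.0325

Q = 0.0325


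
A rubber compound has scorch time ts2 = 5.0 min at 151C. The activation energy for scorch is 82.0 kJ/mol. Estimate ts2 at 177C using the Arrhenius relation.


Convert temperatures: T1 = 151 + 273.15 = 424.15 K, T2 = 177 + 273.15 = 450.15 K
ts2_new = 5.0 * exp(82000 / 8.314 * (1/450.15 - 1/424.15))
1/T2 - 1/T1 = -1.3617e-04
ts2_new = 1.31 min

1.31 min


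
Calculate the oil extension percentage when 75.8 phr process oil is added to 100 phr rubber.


Oil % = oil / (100 + oil) * 100
= 75.8 / (100 + 75.8) * 100
= 75.8 / 175.8 * 100
= 43.12%

43.12%


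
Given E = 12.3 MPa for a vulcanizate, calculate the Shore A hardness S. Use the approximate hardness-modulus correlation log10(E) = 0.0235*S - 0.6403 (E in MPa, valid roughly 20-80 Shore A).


log10(E) = 0.0235*S - 0.6403  =>  S = (log10(E) + 0.6403) / 0.0235
log10(12.3) = 1.089905
S = (1.089905 + 0.6403) / 0.0235 = 1.730205 / 0.0235
S = 73.6

Shore A = 73.6


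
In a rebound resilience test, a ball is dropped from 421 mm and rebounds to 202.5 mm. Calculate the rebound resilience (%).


Resilience = h_rebound / h_drop * 100
= 202.5 / 421 * 100
= 48.1%

48.1%


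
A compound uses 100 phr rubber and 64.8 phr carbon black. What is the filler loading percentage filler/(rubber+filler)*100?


Filler % = filler / (rubber + filler) * 100
= 64.8 / (100 + 64.8) * 100
= 64.8 / 164.8 * 100
= 39.32%

39.32%


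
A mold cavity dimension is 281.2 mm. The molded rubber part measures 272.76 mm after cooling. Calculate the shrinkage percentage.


Shrinkage = (mold - part) / mold * 100
= (281.2 - 272.76) / 281.2 * 100
= 8.44 / 281.2 * 100
= 3.0%

3.0%


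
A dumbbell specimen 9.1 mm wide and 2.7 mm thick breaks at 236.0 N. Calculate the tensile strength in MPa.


Area = width * thickness = 9.1 * 2.7 = 24.57 mm^2
TS = force / area = 236.0 / 24.57 = 9.61 MPa

9.61 MPa


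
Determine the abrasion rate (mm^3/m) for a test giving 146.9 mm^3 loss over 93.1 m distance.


Rate = volume_loss / distance
= 146.9 / 93.1
= 1.578 mm^3/m

1.578 mm^3/m


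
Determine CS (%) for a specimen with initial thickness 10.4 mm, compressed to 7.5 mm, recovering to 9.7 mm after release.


CS = (t0 - recovered) / (t0 - ts) * 100
= (10.4 - 9.7) / (10.4 - 7.5) * 100
= 0.7 / 2.9 * 100
= 24.1%

24.1%


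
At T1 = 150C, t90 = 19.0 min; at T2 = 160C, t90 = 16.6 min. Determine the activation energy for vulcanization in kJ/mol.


T1 = 423.15 K, T2 = 433.15 K
1/T1 - 1/T2 = 5.4559e-05
ln(t1/t2) = ln(19.0/16.6) = 0.1350
Ea = 8.314 * 0.1350 / 5.4559e-05 = 20577.5261 J/mol
Ea = 20.58 kJ/mol

20.58 kJ/mol


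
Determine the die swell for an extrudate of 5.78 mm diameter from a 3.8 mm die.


Die swell ratio = D_extrudate / D_die
= 5.78 / 3.8
= 1.521

Die swell = 1.521


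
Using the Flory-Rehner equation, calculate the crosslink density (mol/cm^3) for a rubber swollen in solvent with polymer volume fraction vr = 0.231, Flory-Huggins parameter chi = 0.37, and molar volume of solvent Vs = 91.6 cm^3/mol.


ln(1 - vr) = ln(1 - 0.231) = -0.2627
Numerator = -((-0.2627) + 0.231 + 0.37 * 0.231^2) = 0.0119
Denominator = 91.6 * (0.231^(1/3) - 0.231/2) = 45.6241
nu = 0.0119 / 45.6241 = 2.6128e-04 mol/cm^3

2.6128e-04 mol/cm^3


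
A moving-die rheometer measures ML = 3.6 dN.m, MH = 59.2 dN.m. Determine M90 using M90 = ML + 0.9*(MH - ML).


M90 = ML + 0.9 * (MH - ML)
M90 = 3.6 + 0.9 * (59.2 - 3.6)
M90 = 3.6 + 0.9 * 55.6
M90 = 53.64 dN.m

53.64 dN.m


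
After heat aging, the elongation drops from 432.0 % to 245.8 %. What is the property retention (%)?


Retention = aged / original * 100
= 245.8 / 432.0 * 100
= 56.9%

56.9%


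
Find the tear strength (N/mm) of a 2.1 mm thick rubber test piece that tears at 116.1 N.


Tear strength = force / thickness
= 116.1 / 2.1
= 55.29 N/mm

55.29 N/mm


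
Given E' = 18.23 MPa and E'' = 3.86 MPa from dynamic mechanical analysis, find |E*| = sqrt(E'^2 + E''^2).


|E*| = sqrt(E'^2 + E''^2)
= sqrt(18.23^2 + 3.86^2)
= sqrt(332.3329 + 14.8996)
= 18.634 MPa

18.634 MPa


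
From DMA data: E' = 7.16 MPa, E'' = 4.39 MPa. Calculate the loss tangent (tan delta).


tan delta = E'' / E'
= 4.39 / 7.16
= 0.6131

tan delta = 0.6131


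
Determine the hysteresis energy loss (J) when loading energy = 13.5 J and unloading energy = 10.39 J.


Hysteresis loss = loading - unloading
= 13.5 - 10.39
= 3.11 J

3.11 J


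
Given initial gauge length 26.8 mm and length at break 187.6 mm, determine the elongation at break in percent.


Elongation = (Lf - L0) / L0 * 100
= (187.6 - 26.8) / 26.8 * 100
= 160.8 / 26.8 * 100
= 600.0%

600.0%


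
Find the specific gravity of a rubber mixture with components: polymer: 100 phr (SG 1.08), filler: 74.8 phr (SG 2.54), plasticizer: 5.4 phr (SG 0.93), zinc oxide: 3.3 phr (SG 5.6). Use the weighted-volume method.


Sum of weights = 183.5
Volume contributions:
  polymer: 100/1.08 = 92.5926
  filler: 74.8/2.54 = 29.4488
  plasticizer: 5.4/0.93 = 5.8065
  zinc oxide: 3.3/5.6 = 0.5893
Sum of volumes = 128.4371
SG = 183.5 / 128.4371 = 1.429

SG = 1.429


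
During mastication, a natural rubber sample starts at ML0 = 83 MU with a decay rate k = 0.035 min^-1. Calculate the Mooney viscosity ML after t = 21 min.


ML = ML0 * exp(-k * t)
ML = 83 * exp(-0.035 * 21)
ML = 83 * 0.4795
ML = 39.8 MU

39.8 MU


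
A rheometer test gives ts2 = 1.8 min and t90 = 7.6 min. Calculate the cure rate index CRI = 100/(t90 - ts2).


CRI = 100 / (t90 - ts2)
= 100 / (7.6 - 1.8)
= 100 / 5.8
= 17.24 min^-1

17.24 min^-1


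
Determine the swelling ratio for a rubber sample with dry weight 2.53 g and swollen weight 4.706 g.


Q = W_swollen / W_dry
Q = 4.706 / 2.53
Q = 1.86

Q = 1.86


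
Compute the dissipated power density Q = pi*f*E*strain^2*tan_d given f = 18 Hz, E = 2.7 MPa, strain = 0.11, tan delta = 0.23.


Q = pi * f * E * strain^2 * tan_d
= pi * 18 * 2.7 * 0.11^2 * 0.23
= pi * 18 * 2.7 * 0.0121 * 0.23
= 0.4249

Q = 0.4249


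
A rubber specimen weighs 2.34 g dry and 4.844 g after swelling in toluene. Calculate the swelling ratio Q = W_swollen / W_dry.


Q = W_swollen / W_dry
Q = 4.844 / 2.34
Q = 2.07

Q = 2.07


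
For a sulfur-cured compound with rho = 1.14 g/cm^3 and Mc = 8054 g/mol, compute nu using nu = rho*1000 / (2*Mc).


nu = rho * 1000 / (2 * Mc)
nu = 1.14 * 1000 / (2 * 8054)
nu = 1140.0 / 16108
nu = 0.0708 mol/L

0.0708 mol/L


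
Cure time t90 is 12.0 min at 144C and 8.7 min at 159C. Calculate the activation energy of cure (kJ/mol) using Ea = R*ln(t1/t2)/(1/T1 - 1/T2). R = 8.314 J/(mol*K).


T1 = 417.15 K, T2 = 432.15 K
1/T1 - 1/T2 = 8.3208e-05
ln(t1/t2) = ln(12.0/8.7) = 0.3216
Ea = 8.314 * 0.3216 / 8.3208e-05 = 32132.1253 J/mol
Ea = 32.13 kJ/mol

32.13 kJ/mol


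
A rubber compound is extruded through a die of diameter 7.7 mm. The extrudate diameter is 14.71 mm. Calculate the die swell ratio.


Die swell ratio = D_extrudate / D_die
= 14.71 / 7.7
= 1.91

Die swell = 1.91


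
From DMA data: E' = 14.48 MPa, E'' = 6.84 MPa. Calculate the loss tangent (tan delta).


tan delta = E'' / E'
= 6.84 / 14.48
= 0.4724

tan delta = 0.4724


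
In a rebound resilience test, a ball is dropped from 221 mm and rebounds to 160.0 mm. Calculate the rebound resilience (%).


Resilience = h_rebound / h_drop * 100
= 160.0 / 221 * 100
= 72.4%

72.4%


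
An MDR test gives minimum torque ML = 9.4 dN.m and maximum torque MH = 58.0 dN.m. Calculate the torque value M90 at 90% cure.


M90 = ML + 0.9 * (MH - ML)
M90 = 9.4 + 0.9 * (58.0 - 9.4)
M90 = 9.4 + 0.9 * 48.6
M90 = 53.14 dN.m

53.14 dN.m


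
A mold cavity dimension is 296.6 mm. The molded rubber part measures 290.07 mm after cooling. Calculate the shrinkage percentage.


Shrinkage = (mold - part) / mold * 100
= (296.6 - 290.07) / 296.6 * 100
= 6.53 / 296.6 * 100
= 2.2%

2.2%


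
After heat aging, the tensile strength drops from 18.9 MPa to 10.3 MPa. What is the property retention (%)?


Retention = aged / original * 100
= 10.3 / 18.9 * 100
= 54.5%

54.5%


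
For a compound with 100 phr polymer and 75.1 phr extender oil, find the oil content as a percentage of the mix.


Oil % = oil / (100 + oil) * 100
= 75.1 / (100 + 75.1) * 100
= 75.1 / 175.1 * 100
= 42.89%

42.89%


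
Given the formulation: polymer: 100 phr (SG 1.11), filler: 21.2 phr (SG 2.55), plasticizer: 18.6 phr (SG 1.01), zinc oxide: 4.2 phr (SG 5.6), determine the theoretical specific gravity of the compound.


Sum of weights = 144.0
Volume contributions:
  polymer: 100/1.11 = 90.0901
  filler: 21.2/2.55 = 8.3137
  plasticizer: 18.6/1.01 = 18.4158
  zinc oxide: 4.2/5.6 = 0.7500
Sum of volumes = 117.5697
SG = 144.0 / 117.5697 = 1.225

SG = 1.225


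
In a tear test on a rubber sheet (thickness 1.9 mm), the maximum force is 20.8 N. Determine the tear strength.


Tear strength = force / thickness
= 20.8 / 1.9
= 10.95 N/mm

10.95 N/mm


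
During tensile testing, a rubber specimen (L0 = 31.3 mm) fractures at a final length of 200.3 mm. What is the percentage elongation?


Elongation = (Lf - L0) / L0 * 100
= (200.3 - 31.3) / 31.3 * 100
= 169.0 / 31.3 * 100
= 539.9%

539.9%


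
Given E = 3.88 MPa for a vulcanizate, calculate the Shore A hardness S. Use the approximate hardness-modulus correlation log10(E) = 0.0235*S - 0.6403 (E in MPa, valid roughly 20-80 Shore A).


log10(E) = 0.0235*S - 0.6403  =>  S = (log10(E) + 0.6403) / 0.0235
log10(3.88) = 0.588832
S = (0.588832 + 0.6403) / 0.0235 = 1.229132 / 0.0235
S = 52.3

Shore A = 52.3


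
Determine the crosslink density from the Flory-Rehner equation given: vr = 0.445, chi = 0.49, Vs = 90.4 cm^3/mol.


ln(1 - vr) = ln(1 - 0.445) = -0.5888
Numerator = -((-0.5888) + 0.445 + 0.49 * 0.445^2) = 0.0468
Denominator = 90.4 * (0.445^(1/3) - 0.445/2) = 48.9028
nu = 0.0468 / 48.9028 = 9.5608e-04 mol/cm^3

9.5608e-04 mol/cm^3


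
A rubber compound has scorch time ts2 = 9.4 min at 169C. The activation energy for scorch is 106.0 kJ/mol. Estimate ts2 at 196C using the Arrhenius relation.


Convert temperatures: T1 = 169 + 273.15 = 442.15 K, T2 = 196 + 273.15 = 469.15 K
ts2_new = 9.4 * exp(106000 / 8.314 * (1/469.15 - 1/442.15))
1/T2 - 1/T1 = -1.3016e-04
ts2_new = 1.79 min

1.79 min


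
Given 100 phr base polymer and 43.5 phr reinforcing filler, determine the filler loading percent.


Filler % = filler / (rubber + filler) * 100
= 43.5 / (100 + 43.5) * 100
= 43.5 / 143.5 * 100
= 30.31%

30.31%


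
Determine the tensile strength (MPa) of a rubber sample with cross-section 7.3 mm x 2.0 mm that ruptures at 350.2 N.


Area = width * thickness = 7.3 * 2.0 = 14.6 mm^2
TS = force / area = 350.2 / 14.6 = 23.99 MPa

23.99 MPa


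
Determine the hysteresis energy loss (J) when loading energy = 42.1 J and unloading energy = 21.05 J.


Hysteresis loss = loading - unloading
= 42.1 - 21.05
= 21.05 J

21.05 J


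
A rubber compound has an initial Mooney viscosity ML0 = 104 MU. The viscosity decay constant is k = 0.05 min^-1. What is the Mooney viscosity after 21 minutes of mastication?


ML = ML0 * exp(-k * t)
ML = 104 * exp(-0.05 * 21)
ML = 104 * 0.3499
ML = 36.39 MU

36.39 MU


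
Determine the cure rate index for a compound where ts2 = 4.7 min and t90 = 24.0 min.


CRI = 100 / (t90 - ts2)
= 100 / (24.0 - 4.7)
= 100 / 19.3
= 5.18 min^-1

5.18 min^-1


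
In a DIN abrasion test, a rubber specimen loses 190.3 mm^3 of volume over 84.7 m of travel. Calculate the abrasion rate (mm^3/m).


Rate = volume_loss / distance
= 190.3 / 84.7
= 2.247 mm^3/m

2.247 mm^3/m


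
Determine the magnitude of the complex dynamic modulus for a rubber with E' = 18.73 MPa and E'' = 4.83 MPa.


|E*| = sqrt(E'^2 + E''^2)
= sqrt(18.73^2 + 4.83^2)
= sqrt(350.8129 + 23.3289)
= 19.343 MPa

19.343 MPa


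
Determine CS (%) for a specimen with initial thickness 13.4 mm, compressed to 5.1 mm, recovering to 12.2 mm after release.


CS = (t0 - recovered) / (t0 - ts) * 100
= (13.4 - 12.2) / (13.4 - 5.1) * 100
= 1.2 / 8.3 * 100
= 14.5%

14.5%


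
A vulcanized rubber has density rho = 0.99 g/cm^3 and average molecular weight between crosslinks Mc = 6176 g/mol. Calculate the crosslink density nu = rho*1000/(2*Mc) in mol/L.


nu = rho * 1000 / (2 * Mc)
nu = 0.99 * 1000 / (2 * 6176)
nu = 990.0 / 12352
nu = 0.0801 mol/L

0.0801 mol/L


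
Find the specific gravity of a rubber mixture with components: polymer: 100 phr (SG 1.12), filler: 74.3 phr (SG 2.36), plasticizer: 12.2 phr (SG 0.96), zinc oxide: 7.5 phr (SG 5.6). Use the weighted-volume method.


Sum of weights = 194.0
Volume contributions:
  polymer: 100/1.12 = 89.2857
  filler: 74.3/2.36 = 31.4831
  plasticizer: 12.2/0.96 = 12.7083
  zinc oxide: 7.5/5.6 = 1.3393
Sum of volumes = 134.8164
SG = 194.0 / 134.8164 = 1.439

SG = 1.439


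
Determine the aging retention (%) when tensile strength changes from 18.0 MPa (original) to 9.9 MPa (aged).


Retention = aged / original * 100
= 9.9 / 18.0 * 100
= 55.0%

55.0%


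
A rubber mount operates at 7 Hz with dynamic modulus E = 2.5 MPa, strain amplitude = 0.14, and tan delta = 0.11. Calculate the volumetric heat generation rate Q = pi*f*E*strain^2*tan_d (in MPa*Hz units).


Q = pi * f * E * strain^2 * tan_d
= pi * 7 * 2.5 * 0.14^2 * 0.11
= pi * 7 * 2.5 * 0.0196 * 0.11
= 0.1185

Q = 0.1185


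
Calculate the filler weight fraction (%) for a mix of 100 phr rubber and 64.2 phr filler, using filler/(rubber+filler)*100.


Filler % = filler / (rubber + filler) * 100
= 64.2 / (100 + 64.2) * 100
= 64.2 / 164.2 * 100
= 39.1%

39.1%


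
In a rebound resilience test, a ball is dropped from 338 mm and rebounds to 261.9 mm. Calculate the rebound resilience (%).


Resilience = h_rebound / h_drop * 100
= 261.9 / 338 * 100
= 77.5%

77.5%


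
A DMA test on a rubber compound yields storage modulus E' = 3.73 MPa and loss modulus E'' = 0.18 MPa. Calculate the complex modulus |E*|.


|E*| = sqrt(E'^2 + E''^2)
= sqrt(3.73^2 + 0.18^2)
= sqrt(13.9129 + 0.0324)
= 3.734 MPa

3.734 MPa


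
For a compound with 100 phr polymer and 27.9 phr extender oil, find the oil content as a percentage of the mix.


Oil % = oil / (100 + oil) * 100
= 27.9 / (100 + 27.9) * 100
= 27.9 / 127.9 * 100
= 21.81%

21.81%


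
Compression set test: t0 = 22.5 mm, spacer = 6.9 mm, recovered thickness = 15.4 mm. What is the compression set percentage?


CS = (t0 - recovered) / (t0 - ts) * 100
= (22.5 - 15.4) / (22.5 - 6.9) * 100
= 7.1 / 15.6 * 100
= 45.5%

45.5%


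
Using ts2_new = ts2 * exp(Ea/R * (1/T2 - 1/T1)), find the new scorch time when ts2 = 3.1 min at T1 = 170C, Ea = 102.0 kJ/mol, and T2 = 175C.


Convert temperatures: T1 = 170 + 273.15 = 443.15 K, T2 = 175 + 273.15 = 448.15 K
ts2_new = 3.1 * exp(102000 / 8.314 * (1/448.15 - 1/443.15))
1/T2 - 1/T1 = -2.5177e-05
ts2_new = 2.28 min

2.28 min


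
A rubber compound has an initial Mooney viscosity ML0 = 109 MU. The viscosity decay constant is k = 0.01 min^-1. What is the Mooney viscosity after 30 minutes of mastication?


ML = ML0 * exp(-k * t)
ML = 109 * exp(-0.01 * 30)
ML = 109 * 0.7408
ML = 80.75 MU

80.75 MU


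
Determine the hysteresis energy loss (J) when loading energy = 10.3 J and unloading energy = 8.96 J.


Hysteresis loss = loading - unloading
= 10.3 - 8.96
= 1.34 J

1.34 J


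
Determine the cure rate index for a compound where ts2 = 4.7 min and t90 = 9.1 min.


CRI = 100 / (t90 - ts2)
= 100 / (9.1 - 4.7)
= 100 / 4.4
= 22.73 min^-1

22.73 min^-1


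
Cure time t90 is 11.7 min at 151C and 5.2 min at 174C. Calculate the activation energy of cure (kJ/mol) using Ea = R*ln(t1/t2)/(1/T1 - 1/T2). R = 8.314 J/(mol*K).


T1 = 424.15 K, T2 = 447.15 K
1/T1 - 1/T2 = 1.2127e-04
ln(t1/t2) = ln(11.7/5.2) = 0.8109
Ea = 8.314 * 0.8109 / 1.2127e-04 = 55595.3378 J/mol
Ea = 55.6 kJ/mol

55.6 kJ/mol


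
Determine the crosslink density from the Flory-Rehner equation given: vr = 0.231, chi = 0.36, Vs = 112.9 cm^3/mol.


ln(1 - vr) = ln(1 - 0.231) = -0.2627
Numerator = -((-0.2627) + 0.231 + 0.36 * 0.231^2) = 0.0125
Denominator = 112.9 * (0.231^(1/3) - 0.231/2) = 56.2331
nu = 0.0125 / 56.2331 = 2.2148e-04 mol/cm^3

2.2148e-04 mol/cm^3


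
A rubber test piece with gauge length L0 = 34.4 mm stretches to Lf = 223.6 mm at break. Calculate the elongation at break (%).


Elongation = (Lf - L0) / L0 * 100
= (223.6 - 34.4) / 34.4 * 100
= 189.2 / 34.4 * 100
= 550.0%

550.0%


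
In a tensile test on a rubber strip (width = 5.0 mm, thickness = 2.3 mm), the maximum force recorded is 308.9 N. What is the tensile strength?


Area = width * thickness = 5.0 * 2.3 = 11.5 mm^2
TS = force / area = 308.9 / 11.5 = 26.86 MPa

26.86 MPa


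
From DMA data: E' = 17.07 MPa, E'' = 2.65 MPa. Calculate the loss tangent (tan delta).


tan delta = E'' / E'
= 2.65 / 17.07
= 0.1552

tan delta = 0.1552


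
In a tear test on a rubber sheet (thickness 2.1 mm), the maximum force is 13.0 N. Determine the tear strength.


Tear strength = force / thickness
= 13.0 / 2.1
= 6.19 N/mm

6.19 N/mm


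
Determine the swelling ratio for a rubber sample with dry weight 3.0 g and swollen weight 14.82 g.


Q = W_swollen / W_dry
Q = 14.82 / 3.0
Q = 4.94

Q = 4.94


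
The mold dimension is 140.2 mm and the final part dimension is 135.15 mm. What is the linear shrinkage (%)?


Shrinkage = (mold - part) / mold * 100
= (140.2 - 135.15) / 140.2 * 100
= 5.05 / 140.2 * 100
= 3.6%

3.6%


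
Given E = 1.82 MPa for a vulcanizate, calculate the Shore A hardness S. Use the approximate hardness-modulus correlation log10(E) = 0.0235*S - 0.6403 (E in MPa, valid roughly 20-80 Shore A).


log10(E) = 0.0235*S - 0.6403  =>  S = (log10(E) + 0.6403) / 0.0235
log10(1.82) = 0.260071
S = (0.260071 + 0.6403) / 0.0235 = 0.900371 / 0.0235
S = 38.3

Shore A = 38.3


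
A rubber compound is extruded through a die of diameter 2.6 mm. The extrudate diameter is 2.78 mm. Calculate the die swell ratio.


Die swell ratio = D_extrudate / D_die
= 2.78 / 2.6
= 1.069

Die swell = 1.069


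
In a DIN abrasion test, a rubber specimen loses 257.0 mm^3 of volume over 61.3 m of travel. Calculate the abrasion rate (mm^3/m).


Rate = volume_loss / distance
= 257.0 / 61.3
= 4.192 mm^3/m

4.192 mm^3/m


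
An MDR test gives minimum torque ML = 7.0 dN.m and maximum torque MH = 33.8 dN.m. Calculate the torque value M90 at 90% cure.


M90 = ML + 0.9 * (MH - ML)
M90 = 7.0 + 0.9 * (33.8 - 7.0)
M90 = 7.0 + 0.9 * 26.8
M90 = 31.12 dN.m

31.12 dN.m


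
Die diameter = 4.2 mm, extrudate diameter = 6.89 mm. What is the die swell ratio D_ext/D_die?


Die swell ratio = D_extrudate / D_die
= 6.89 / 4.2
= 1.64

Die swell = 1.64


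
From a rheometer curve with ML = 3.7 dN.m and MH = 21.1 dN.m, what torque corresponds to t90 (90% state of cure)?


M90 = ML + 0.9 * (MH - ML)
M90 = 3.7 + 0.9 * (21.1 - 3.7)
M90 = 3.7 + 0.9 * 17.4
M90 = 19.36 dN.m

19.36 dN.m


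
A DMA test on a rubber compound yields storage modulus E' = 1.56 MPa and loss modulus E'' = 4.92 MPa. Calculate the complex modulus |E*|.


|E*| = sqrt(E'^2 + E''^2)
= sqrt(1.56^2 + 4.92^2)
= sqrt(2.4336 + 24.2064)
= 5.161 MPa

5.161 MPa


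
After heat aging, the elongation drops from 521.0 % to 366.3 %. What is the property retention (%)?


Retention = aged / original * 100
= 366.3 / 521.0 * 100
= 70.3%

70.3%


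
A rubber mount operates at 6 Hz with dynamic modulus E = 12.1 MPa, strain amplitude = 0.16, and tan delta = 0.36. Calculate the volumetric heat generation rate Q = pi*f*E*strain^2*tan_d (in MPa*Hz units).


Q = pi * f * E * strain^2 * tan_d
= pi * 6 * 12.1 * 0.16^2 * 0.36
= pi * 6 * 12.1 * 0.0256 * 0.36
= 2.1020

Q = 2.1020


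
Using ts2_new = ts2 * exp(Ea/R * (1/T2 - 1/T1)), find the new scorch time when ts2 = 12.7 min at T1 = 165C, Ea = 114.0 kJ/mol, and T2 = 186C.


Convert temperatures: T1 = 165 + 273.15 = 438.15 K, T2 = 186 + 273.15 = 459.15 K
ts2_new = 12.7 * exp(114000 / 8.314 * (1/459.15 - 1/438.15))
1/T2 - 1/T1 = -1.0439e-04
ts2_new = 3.04 min

3.04 min


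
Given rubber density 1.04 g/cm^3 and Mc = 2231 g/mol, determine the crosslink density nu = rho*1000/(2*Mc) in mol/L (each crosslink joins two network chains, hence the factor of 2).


nu = rho * 1000 / (2 * Mc)
nu = 1.04 * 1000 / (2 * 2231)
nu = 1040.0 / 4462
nu = 0.2331 mol/L

0.2331 mol/L


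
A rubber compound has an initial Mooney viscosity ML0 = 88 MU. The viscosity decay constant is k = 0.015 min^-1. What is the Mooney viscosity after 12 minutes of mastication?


ML = ML0 * exp(-k * t)
ML = 88 * exp(-0.015 * 12)
ML = 88 * 0.8353
ML = 73.5 MU

73.5 MU


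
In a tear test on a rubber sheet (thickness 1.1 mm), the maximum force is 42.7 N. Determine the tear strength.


Tear strength = force / thickness
= 42.7 / 1.1
= 38.82 N/mm

38.82 N/mm


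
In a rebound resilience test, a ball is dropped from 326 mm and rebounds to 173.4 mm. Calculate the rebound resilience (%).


Resilience = h_rebound / h_drop * 100
= 173.4 / 326 * 100
= 53.2%

53.2%


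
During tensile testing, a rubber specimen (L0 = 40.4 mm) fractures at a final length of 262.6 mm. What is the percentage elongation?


Elongation = (Lf - L0) / L0 * 100
= (262.6 - 40.4) / 40.4 * 100
= 222.2 / 40.4 * 100
= 550.0%

550.0%


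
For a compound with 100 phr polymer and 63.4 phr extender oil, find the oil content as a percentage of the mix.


Oil % = oil / (100 + oil) * 100
= 63.4 / (100 + 63.4) * 100
= 63.4 / 163.4 * 100
= 38.8%

38.8%


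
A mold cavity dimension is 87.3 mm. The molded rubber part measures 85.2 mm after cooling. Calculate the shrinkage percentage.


Shrinkage = (mold - part) / mold * 100
= (87.3 - 85.2) / 87.3 * 100
= 2.1 / 87.3 * 100
= 2.41%

2.41%


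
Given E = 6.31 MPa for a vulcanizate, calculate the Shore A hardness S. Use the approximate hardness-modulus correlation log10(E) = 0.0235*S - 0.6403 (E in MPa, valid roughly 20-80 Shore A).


log10(E) = 0.0235*S - 0.6403  =>  S = (log10(E) + 0.6403) / 0.0235
log10(6.31) = 0.800029
S = (0.800029 + 0.6403) / 0.0235 = 1.440329 / 0.0235
S = 61.3

Shore A = 61.3


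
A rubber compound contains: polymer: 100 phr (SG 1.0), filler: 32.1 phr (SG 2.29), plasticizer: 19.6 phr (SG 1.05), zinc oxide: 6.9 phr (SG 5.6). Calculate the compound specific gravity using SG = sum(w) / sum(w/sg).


Sum of weights = 158.6
Volume contributions:
  polymer: 100/1.0 = 100.0000
  filler: 32.1/2.29 = 14.0175
  plasticizer: 19.6/1.05 = 18.6667
  zinc oxide: 6.9/5.6 = 1.2321
Sum of volumes = 133.9163
SG = 158.6 / 133.9163 = 1.184

SG = 1.184


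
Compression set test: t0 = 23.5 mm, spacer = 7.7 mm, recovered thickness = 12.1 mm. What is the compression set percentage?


CS = (t0 - recovered) / (t0 - ts) * 100
= (23.5 - 12.1) / (23.5 - 7.7) * 100
= 11.4 / 15.8 * 100
= 72.2%

72.2%


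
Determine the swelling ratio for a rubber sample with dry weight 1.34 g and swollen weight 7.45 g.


Q = W_swollen / W_dry
Q = 7.45 / 1.34
Q = 5.56

Q = 5.56


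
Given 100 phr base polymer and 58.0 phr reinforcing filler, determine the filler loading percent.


Filler % = filler / (rubber + filler) * 100
= 58.0 / (100 + 58.0) * 100
= 58.0 / 158.0 * 100
= 36.71%

36.71%


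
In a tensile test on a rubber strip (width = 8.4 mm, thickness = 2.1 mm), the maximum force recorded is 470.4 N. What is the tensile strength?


Area = width * thickness = 8.4 * 2.1 = 17.64 mm^2
TS = force / area = 470.4 / 17.64 = 26.67 MPa

26.67 MPa


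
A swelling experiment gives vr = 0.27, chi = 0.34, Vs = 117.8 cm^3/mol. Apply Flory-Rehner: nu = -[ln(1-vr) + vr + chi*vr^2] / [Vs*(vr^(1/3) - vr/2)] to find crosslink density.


ln(1 - vr) = ln(1 - 0.27) = -0.3147
Numerator = -((-0.3147) + 0.27 + 0.34 * 0.27^2) = 0.0199
Denominator = 117.8 * (0.27^(1/3) - 0.27/2) = 60.2347
nu = 0.0199 / 60.2347 = 3.3079e-04 mol/cm^3

3.3079e-04 mol/cm^3


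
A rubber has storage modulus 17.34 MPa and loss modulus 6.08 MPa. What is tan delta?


tan delta = E'' / E'
= 6.08 / 17.34
= 0.3506

tan delta = 0.3506


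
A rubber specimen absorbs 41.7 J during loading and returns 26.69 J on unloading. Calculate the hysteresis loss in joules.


Hysteresis loss = loading - unloading
= 41.7 - 26.69
= 15.01 J

15.01 J


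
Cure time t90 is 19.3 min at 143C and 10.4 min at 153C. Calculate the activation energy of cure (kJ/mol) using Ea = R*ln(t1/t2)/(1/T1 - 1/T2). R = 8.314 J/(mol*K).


T1 = 416.15 K, T2 = 426.15 K
1/T1 - 1/T2 = 5.6388e-05
ln(t1/t2) = ln(19.3/10.4) = 0.6183
Ea = 8.314 * 0.6183 / 5.6388e-05 = 91163.5355 J/mol
Ea = 91.16 kJ/mol

91.16 kJ/mol


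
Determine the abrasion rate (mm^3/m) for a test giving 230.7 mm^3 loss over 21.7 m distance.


Rate = volume_loss / distance
= 230.7 / 21.7
= 10.631 mm^3/m

10.631 mm^3/m


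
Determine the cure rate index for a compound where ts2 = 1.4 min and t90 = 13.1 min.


CRI = 100 / (t90 - ts2)
= 100 / (13.1 - 1.4)
= 100 / 11.7
= 8.55 min^-1

8.55 min^-1


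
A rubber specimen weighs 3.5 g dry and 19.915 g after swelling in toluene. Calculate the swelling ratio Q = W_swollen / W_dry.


Q = W_swollen / W_dry
Q = 19.915 / 3.5
Q = 5.69

Q = 5.69


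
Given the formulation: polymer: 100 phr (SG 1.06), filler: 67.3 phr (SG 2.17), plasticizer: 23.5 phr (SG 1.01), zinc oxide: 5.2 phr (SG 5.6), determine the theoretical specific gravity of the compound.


Sum of weights = 196.0
Volume contributions:
  polymer: 100/1.06 = 94.3396
  filler: 67.3/2.17 = 31.0138
  plasticizer: 23.5/1.01 = 23.2673
  zinc oxide: 5.2/5.6 = 0.9286
Sum of volumes = 149.5493
SG = 196.0 / 149.5493 = 1.311

SG = 1.311


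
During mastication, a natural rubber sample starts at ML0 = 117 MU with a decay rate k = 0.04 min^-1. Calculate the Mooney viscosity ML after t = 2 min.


ML = ML0 * exp(-k * t)
ML = 117 * exp(-0.04 * 2)
ML = 117 * 0.9231
ML = 108.0 MU

108.0 MU


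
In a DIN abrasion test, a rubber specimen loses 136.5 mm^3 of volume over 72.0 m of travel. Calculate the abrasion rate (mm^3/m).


Rate = volume_loss / distance
= 136.5 / 72.0
= 1.896 mm^3/m

1.896 mm^3/m


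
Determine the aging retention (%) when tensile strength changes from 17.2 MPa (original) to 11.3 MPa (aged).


Retention = aged / original * 100
= 11.3 / 17.2 * 100
= 65.7%

65.7%


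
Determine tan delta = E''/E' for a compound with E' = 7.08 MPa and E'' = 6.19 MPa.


tan delta = E'' / E'
= 6.19 / 7.08
= 0.8743

tan delta = 0.8743


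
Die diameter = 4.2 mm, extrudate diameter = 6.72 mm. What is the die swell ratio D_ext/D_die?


Die swell ratio = D_extrudate / D_die
= 6.72 / 4.2
= 1.6

Die swell = 1.6


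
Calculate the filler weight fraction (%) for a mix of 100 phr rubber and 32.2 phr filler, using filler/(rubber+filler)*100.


Filler % = filler / (rubber + filler) * 100
= 32.2 / (100 + 32.2) * 100
= 32.2 / 132.2 * 100
= 24.36%

24.36%


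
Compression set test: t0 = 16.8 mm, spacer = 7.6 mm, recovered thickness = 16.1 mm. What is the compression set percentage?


CS = (t0 - recovered) / (t0 - ts) * 100
= (16.8 - 16.1) / (16.8 - 7.6) * 100
= 0.7 / 9.2 * 100
= 7.6%

7.6%


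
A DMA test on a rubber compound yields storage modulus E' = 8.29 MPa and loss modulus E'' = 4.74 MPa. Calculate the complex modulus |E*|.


|E*| = sqrt(E'^2 + E''^2)
= sqrt(8.29^2 + 4.74^2)
= sqrt(68.7241 + 22.4676)
= 9.549 MPa

9.549 MPa


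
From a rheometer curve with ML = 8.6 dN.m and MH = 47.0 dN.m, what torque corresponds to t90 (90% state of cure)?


M90 = ML + 0.9 * (MH - ML)
M90 = 8.6 + 0.9 * (47.0 - 8.6)
M90 = 8.6 + 0.9 * 38.4
M90 = 43.16 dN.m

43.16 dN.m


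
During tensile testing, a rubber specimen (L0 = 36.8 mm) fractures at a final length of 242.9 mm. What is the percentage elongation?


Elongation = (Lf - L0) / L0 * 100
= (242.9 - 36.8) / 36.8 * 100
= 206.1 / 36.8 * 100
= 560.1%

560.1%


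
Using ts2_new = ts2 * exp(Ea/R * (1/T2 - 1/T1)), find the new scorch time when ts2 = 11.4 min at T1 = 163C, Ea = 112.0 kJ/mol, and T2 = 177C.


Convert temperatures: T1 = 163 + 273.15 = 436.15 K, T2 = 177 + 273.15 = 450.15 K
ts2_new = 11.4 * exp(112000 / 8.314 * (1/450.15 - 1/436.15))
1/T2 - 1/T1 = -7.1307e-05
ts2_new = 4.36 min

4.36 min


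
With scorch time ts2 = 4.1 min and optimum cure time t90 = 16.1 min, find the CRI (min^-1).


CRI = 100 / (t90 - ts2)
= 100 / (16.1 - 4.1)
= 100 / 12.0
= 8.33 min^-1

8.33 min^-1


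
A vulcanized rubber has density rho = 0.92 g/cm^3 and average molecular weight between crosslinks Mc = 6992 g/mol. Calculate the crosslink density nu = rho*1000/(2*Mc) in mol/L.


nu = rho * 1000 / (2 * Mc)
nu = 0.92 * 1000 / (2 * 6992)
nu = 920.0 / 13984
nu = 0.0658 mol/L

0.0658 mol/L
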